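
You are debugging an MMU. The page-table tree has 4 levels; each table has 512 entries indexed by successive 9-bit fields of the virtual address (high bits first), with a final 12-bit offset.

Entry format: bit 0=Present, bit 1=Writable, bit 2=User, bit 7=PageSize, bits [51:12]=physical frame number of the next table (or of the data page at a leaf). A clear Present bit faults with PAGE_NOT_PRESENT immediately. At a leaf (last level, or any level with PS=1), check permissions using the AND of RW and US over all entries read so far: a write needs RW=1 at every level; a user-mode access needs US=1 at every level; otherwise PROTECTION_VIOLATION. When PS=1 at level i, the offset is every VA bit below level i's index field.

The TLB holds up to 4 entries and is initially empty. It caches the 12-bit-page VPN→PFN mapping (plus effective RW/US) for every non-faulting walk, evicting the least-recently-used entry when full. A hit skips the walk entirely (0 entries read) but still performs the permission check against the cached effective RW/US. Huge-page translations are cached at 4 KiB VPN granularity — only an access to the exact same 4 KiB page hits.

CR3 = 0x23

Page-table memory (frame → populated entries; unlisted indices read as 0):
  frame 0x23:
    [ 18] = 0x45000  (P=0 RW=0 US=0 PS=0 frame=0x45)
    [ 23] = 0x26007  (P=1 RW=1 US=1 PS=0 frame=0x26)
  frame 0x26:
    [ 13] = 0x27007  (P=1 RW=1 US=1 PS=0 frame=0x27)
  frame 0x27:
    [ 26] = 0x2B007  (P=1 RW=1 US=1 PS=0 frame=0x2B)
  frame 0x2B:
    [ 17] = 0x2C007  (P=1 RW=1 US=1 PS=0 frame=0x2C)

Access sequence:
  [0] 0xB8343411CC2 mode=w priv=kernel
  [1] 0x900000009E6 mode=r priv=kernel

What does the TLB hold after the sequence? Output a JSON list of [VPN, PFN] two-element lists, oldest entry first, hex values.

Walk each access:
#0 VA=0xB8343411CC2 (w,kernel):
  L0: frame=0x23 idx=23 entry=0x26007 [P=1 RW=1 US=1 PS=0]
  L1: frame=0x26 idx=13 entry=0x27007 [P=1 RW=1 US=1 PS=0]
  L2: frame=0x27 idx=26 entry=0x2B007 [P=1 RW=1 US=1 PS=0]
  L3: frame=0x2B idx=17 entry=0x2C007 [P=1 RW=1 US=1 PS=0]
  ✓ 0x2CCC2  — 4 lookups
#1 VA=0x900000009E6 (r,kernel):
  L0: frame=0x23 idx=18 entry=0x45000 [P=0 RW=0 US=0 PS=0]
  ✗ PAGE_NOT_PRESENT  [1 reads]

TLB: [["0xB8343411", "0x2C"]]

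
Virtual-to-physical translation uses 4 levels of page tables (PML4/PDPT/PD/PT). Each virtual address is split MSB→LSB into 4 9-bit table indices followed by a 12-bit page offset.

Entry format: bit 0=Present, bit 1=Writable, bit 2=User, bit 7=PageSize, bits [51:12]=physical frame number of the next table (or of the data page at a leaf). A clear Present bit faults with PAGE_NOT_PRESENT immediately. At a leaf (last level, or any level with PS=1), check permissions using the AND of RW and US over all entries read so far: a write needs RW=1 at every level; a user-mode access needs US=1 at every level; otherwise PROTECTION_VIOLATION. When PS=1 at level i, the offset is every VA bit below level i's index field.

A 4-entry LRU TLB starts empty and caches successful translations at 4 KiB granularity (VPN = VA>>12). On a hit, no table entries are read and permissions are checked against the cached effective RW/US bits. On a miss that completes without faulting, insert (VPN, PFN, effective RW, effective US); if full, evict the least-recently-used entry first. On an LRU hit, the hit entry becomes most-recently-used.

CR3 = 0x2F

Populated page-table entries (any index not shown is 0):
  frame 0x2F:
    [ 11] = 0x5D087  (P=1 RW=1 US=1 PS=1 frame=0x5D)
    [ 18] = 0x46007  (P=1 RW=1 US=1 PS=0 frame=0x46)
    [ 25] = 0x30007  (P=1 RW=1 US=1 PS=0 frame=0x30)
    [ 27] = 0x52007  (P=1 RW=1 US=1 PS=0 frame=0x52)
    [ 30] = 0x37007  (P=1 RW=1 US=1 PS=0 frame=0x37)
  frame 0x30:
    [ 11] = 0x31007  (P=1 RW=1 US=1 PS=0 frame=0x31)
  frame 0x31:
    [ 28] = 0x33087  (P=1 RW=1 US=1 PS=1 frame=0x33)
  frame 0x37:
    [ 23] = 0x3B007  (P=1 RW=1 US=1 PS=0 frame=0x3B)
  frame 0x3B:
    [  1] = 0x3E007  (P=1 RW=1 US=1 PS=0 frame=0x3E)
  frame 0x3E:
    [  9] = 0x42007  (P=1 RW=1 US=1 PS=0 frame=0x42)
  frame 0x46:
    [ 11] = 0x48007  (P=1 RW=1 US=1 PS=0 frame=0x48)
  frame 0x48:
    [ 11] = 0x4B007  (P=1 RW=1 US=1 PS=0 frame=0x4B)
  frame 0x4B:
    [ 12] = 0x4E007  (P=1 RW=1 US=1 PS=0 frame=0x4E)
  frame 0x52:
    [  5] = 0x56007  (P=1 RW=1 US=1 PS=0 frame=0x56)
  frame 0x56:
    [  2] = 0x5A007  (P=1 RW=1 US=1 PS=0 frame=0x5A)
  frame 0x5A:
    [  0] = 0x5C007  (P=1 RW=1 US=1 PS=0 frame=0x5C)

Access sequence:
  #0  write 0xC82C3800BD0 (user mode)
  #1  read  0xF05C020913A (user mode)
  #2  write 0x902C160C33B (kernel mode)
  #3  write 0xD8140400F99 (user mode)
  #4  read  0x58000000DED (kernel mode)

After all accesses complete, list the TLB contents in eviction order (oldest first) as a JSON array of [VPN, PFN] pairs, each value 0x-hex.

Trace:
#0 VA=0xC82C3800BD0 (w,user):
  L0 @0x2F[25] → 0x30007  P=1,RW=1,US=1,PS=0
  L1 @0x30[11] → 0x31007  P=1,RW=1,US=1,PS=0
  L2 @0x31[28] → 0x33087  P=1,RW=1,US=1,PS=1
  → PA=0x33BD0 (huge @L2)  (3 entries read)
#1 VA=0xF05C020913A (r,user):
  L0 @0x2F[30] → 0x37007  P=1,RW=1,US=1,PS=0
  L1 @0x37[23] → 0x3B007  P=1,RW=1,US=1,PS=0
  L2 @0x3B[1] → 0x3E007  P=1,RW=1,US=1,PS=0
  L3 @0x3E[9] → 0x42007  P=1,RW=1,US=1,PS=0
  → PA=0x4213A  (4 entries read)
#2 VA=0x902C160C33B (w,kernel):
  L0 @0x2F[18] → 0x46007  P=1,RW=1,US=1,PS=0
  L1 @0x46[11] → 0x48007  P=1,RW=1,US=1,PS=0
  L2 @0x48[11] → 0x4B007  P=1,RW=1,US=1,PS=0
  L3 @0x4B[12] → 0x4E007  P=1,RW=1,US=1,PS=0
  → PA=0x4E33B  (4 entries read)
#3 VA=0xD8140400F99 (w,user):
  L0 @0x2F[27] → 0x52007  P=1,RW=1,US=1,PS=0
  L1 @0x52[5] → 0x56007  P=1,RW=1,US=1,PS=0
  L2 @0x56[2] → 0x5A007  P=1,RW=1,US=1,PS=0
  L3 @0x5A[0] → 0x5C007  P=1,RW=1,US=1,PS=0
  → PA=0x5CF99  (4 entries read)
#4 VA=0x58000000DED (r,kernel):
  L0 @0x2F[11] → 0x5D087  P=1,RW=1,US=1,PS=1
  → PA=0x5DDED (huge @L0)  (1 entries read)

TLB: [["0xF05C0209", "0x42"], ["0x902C160C", "0x4E"], ["0xD8140400", "0x5C"], ["0x58000000", "0x5D"]]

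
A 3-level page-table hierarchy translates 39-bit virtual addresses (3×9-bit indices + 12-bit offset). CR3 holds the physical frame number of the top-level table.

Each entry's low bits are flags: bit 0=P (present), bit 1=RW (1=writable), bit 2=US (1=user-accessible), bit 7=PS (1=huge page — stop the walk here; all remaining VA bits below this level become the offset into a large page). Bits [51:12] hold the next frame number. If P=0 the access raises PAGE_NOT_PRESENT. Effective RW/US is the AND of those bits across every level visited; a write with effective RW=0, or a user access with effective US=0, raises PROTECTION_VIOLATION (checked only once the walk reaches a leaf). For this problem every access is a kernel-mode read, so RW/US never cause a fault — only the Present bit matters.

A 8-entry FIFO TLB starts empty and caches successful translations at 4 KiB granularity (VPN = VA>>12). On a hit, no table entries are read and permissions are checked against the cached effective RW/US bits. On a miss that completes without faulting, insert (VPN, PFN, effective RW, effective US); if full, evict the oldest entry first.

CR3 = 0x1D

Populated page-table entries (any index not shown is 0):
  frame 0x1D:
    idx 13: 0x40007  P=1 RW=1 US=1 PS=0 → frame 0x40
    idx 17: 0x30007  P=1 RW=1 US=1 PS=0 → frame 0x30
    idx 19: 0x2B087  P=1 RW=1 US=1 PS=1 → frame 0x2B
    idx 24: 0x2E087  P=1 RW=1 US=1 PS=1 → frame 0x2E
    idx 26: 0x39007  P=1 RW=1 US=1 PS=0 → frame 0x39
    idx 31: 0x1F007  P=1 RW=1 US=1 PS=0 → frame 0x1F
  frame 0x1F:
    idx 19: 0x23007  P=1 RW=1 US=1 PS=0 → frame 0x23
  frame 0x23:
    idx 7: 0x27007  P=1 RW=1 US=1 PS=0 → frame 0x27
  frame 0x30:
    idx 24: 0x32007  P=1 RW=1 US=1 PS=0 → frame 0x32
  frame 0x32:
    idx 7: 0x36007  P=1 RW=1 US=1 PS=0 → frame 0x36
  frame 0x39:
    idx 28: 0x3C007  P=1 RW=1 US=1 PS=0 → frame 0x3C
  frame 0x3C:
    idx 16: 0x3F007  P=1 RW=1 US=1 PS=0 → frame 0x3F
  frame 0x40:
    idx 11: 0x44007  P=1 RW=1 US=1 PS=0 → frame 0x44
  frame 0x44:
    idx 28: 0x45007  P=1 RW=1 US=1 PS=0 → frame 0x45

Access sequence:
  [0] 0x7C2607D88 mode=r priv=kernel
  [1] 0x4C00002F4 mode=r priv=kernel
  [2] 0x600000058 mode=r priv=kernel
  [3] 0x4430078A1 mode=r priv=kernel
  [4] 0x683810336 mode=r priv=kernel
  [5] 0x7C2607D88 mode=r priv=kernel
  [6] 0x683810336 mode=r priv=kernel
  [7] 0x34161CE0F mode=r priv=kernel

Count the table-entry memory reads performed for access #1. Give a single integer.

Per-access translation:
#0 VA=0x7C2607D88 (r,kernel):
  lvl0: tbl 0x1D, slot 31 ⇒ 0x1F007 (P1/RW1/US1/PS0)
  lvl1: tbl 0x1F, slot 19 ⇒ 0x23007 (P1/RW1/US1/PS0)
  lvl2: tbl 0x23, slot 7 ⇒ 0x27007 (P1/RW1/US1/PS0)
  ✓ 0x27D88  — 3 lookups
#1 VA=0x4C00002F4 (r,kernel):
  lvl0: tbl 0x1D, slot 19 ⇒ 0x2B087 (P1/RW1/US1/PS1)
  ✓ 0x2B2F4 (huge @L0)  — 1 lookups
#2 VA=0x600000058 (r,kernel):
  lvl0: tbl 0x1D, slot 24 ⇒ 0x2E087 (P1/RW1/US1/PS1)
  ✓ 0x2E058 (huge @L0)  — 1 lookups
#3 VA=0x4430078A1 (r,kernel):
  lvl0: tbl 0x1D, slot 17 ⇒ 0x30007 (P1/RW1/US1/PS0)
  lvl1: tbl 0x30, slot 24 ⇒ 0x32007 (P1/RW1/US1/PS0)
  lvl2: tbl 0x32, slot 7 ⇒ 0x36007 (P1/RW1/US1/PS0)
  ✓ 0x368A1  — 3 lookups
#4 VA=0x683810336 (r,kernel):
  lvl0: tbl 0x1D, slot 26 ⇒ 0x39007 (P1/RW1/US1/PS0)
  lvl1: tbl 0x39, slot 28 ⇒ 0x3C007 (P1/RW1/US1/PS0)
  lvl2: tbl 0x3C, slot 16 ⇒ 0x3F007 (P1/RW1/US1/PS0)
  ✓ 0x3F336  — 3 lookups
#5 VA=0x7C2607D88 (r,kernel):
  TLB hit vpn=0x7C2607 → PA=0x27D88
#6 VA=0x683810336 (r,kernel):
  TLB hit vpn=0x683810 → PA=0x3F336
#7 VA=0x34161CE0F (r,kernel):
  lvl0: tbl 0x1D, slot 13 ⇒ 0x40007 (P1/RW1/US1/PS0)
  lvl1: tbl 0x40, slot 11 ⇒ 0x44007 (P1/RW1/US1/PS0)
  lvl2: tbl 0x44, slot 28 ⇒ 0x45007 (P1/RW1/US1/PS0)
  ✓ 0x45E0F  — 3 lookups

Entries read for #1: 1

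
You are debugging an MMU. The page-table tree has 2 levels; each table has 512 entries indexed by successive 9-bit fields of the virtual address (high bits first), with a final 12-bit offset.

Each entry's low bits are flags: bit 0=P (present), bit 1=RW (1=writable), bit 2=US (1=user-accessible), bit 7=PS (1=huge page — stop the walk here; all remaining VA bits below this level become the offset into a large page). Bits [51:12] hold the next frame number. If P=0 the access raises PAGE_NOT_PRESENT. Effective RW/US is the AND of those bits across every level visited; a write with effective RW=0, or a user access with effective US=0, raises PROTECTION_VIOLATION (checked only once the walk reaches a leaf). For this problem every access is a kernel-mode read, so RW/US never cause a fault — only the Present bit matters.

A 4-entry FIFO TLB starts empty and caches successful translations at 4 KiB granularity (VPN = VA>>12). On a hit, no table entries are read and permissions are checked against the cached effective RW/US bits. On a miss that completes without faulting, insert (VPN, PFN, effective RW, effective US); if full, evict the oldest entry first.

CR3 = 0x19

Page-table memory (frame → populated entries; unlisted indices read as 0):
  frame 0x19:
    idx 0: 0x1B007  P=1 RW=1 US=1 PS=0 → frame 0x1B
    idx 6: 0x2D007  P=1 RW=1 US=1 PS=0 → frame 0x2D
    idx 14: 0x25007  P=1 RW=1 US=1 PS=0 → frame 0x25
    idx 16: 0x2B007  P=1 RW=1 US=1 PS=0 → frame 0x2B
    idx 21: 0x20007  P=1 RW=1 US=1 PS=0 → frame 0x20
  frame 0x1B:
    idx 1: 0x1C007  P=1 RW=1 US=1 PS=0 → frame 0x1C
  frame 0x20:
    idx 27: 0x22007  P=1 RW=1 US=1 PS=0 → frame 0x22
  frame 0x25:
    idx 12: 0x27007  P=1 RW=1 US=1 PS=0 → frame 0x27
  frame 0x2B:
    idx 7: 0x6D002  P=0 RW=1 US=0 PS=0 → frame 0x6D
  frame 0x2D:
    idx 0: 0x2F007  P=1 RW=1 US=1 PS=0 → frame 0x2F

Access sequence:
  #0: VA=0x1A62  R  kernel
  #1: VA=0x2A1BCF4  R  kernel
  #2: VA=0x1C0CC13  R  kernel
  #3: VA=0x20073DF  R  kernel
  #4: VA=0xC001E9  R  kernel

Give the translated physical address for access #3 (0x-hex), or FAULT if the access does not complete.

Trace:
#0 VA=0x1A62 (r,kernel):
  lvl0: tbl 0x19, slot 0 ⇒ 0x1B007 (P1/RW1/US1/PS0)
  lvl1: tbl 0x1B, slot 1 ⇒ 0x1C007 (P1/RW1/US1/PS0)
  → PA=0x1CA62  (2 entries read)
#1 VA=0x2A1BCF4 (r,kernel):
  lvl0: tbl 0x19, slot 21 ⇒ 0x20007 (P1/RW1/US1/PS0)
  lvl1: tbl 0x20, slot 27 ⇒ 0x22007 (P1/RW1/US1/PS0)
  → PA=0x22CF4  (2 entries read)
#2 VA=0x1C0CC13 (r,kernel):
  lvl0: tbl 0x19, slot 14 ⇒ 0x25007 (P1/RW1/US1/PS0)
  lvl1: tbl 0x25, slot 12 ⇒ 0x27007 (P1/RW1/US1/PS0)
  → PA=0x27C13  (2 entries read)
#3 VA=0x20073DF (r,kernel):
  lvl0: tbl 0x19, slot 16 ⇒ 0x2B007 (P1/RW1/US1/PS0)
  lvl1: tbl 0x2B, slot 7 ⇒ 0x6D002 (P0/RW1/US0/PS0)
  → PAGE_NOT_PRESENT  (2 entries read)
#4 VA=0xC001E9 (r,kernel):
  lvl0: tbl 0x19, slot 6 ⇒ 0x2D007 (P1/RW1/US1/PS0)
  lvl1: tbl 0x2D, slot 0 ⇒ 0x2F007 (P1/RW1/US1/PS0)
  → PA=0x2F1E9  (2 entries read)

Access #3 PA: FAULT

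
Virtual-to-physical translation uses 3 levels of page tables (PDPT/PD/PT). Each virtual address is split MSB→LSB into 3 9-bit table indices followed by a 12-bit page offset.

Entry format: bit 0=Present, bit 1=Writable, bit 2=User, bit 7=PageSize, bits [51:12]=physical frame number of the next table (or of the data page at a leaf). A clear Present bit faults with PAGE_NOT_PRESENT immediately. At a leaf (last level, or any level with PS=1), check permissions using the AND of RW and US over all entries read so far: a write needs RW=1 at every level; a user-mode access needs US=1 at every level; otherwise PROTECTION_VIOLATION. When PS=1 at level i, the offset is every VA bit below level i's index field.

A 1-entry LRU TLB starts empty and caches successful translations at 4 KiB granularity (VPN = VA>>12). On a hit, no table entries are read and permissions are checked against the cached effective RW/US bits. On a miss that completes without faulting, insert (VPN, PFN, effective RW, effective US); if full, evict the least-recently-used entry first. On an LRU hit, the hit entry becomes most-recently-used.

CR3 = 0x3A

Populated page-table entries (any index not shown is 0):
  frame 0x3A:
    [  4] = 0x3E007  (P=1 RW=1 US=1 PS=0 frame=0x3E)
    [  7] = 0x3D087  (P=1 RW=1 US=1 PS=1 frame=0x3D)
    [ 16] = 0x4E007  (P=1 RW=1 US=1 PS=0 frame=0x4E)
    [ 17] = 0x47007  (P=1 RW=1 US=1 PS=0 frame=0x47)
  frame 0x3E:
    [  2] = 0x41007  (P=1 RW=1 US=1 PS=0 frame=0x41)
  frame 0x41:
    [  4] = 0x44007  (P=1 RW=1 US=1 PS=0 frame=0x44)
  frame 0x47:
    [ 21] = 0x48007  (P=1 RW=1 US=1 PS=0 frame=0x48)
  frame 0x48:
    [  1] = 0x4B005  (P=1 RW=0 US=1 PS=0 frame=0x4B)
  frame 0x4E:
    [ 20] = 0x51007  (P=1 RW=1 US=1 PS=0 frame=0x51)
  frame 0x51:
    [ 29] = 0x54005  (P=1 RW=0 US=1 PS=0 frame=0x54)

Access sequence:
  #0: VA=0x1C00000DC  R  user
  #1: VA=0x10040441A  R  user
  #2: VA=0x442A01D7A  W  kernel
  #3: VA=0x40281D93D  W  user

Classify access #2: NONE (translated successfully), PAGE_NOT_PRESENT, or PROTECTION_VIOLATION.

Trace:
#0 VA=0x1C00000DC (r,user):
  [0] read 0x3A idx=7: raw=0x3D087 flags P=1 W=1 U=1 S=1
  → PA=0x3D0DC (huge @L0)  (1 entries read)
#1 VA=0x10040441A (r,user):
  [0] read 0x3A idx=4: raw=0x3E007 flags P=1 W=1 U=1 S=0
  [1] read 0x3E idx=2: raw=0x41007 flags P=1 W=1 U=1 S=0
  [2] read 0x41 idx=4: raw=0x44007 flags P=1 W=1 U=1 S=0
  → PA=0x4441A  (3 entries read)
#2 VA=0x442A01D7A (w,kernel):
  [0] read 0x3A idx=17: raw=0x47007 flags P=1 W=1 U=1 S=0
  [1] read 0x47 idx=21: raw=0x48007 flags P=1 W=1 U=1 S=0
  [2] read 0x48 idx=1: raw=0x4B005 flags P=1 W=0 U=1 S=0
  → PROTECTION_VIOLATION  (3 entries read)
#3 VA=0x40281D93D (w,user):
  [0] read 0x3A idx=16: raw=0x4E007 flags P=1 W=1 U=1 S=0
  [1] read 0x4E idx=20: raw=0x51007 flags P=1 W=1 U=1 S=0
  [2] read 0x51 idx=29: raw=0x54005 flags P=1 W=0 U=1 S=0
  → PROTECTION_VIOLATION  (3 entries read)

Access #2 fault: PROTECTION_VIOLATION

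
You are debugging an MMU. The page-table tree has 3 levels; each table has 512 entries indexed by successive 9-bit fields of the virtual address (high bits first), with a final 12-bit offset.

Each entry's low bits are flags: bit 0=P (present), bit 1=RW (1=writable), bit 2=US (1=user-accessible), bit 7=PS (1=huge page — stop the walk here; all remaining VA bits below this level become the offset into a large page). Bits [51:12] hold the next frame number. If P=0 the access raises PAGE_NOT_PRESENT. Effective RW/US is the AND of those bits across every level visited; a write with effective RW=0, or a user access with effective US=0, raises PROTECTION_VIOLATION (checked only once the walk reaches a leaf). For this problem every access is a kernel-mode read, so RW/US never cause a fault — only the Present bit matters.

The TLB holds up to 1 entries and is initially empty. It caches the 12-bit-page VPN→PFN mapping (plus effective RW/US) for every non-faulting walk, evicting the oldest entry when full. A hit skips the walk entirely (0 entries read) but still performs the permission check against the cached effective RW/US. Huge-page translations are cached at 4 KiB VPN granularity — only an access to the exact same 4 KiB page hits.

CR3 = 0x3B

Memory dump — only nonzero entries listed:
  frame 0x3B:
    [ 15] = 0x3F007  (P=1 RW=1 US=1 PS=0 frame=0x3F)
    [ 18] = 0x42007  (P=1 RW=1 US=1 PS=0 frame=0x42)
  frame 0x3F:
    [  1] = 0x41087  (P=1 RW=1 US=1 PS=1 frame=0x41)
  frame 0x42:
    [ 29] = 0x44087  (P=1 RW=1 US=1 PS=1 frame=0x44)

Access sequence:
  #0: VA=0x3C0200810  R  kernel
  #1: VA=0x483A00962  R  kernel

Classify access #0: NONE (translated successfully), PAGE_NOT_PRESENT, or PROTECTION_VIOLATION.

Per-access translation:
#0 VA=0x3C0200810 (r,kernel):
  L0 @0x3B[15] → 0x3F007  P=1,RW=1,US=1,PS=0
  L1 @0x3F[1] → 0x41087  P=1,RW=1,US=1,PS=1
  ✓ 0x41810 (huge @L1)  — 2 lookups
#1 VA=0x483A00962 (r,kernel):
  L0 @0x3B[18] → 0x42007  P=1,RW=1,US=1,PS=0
  L1 @0x42[29] → 0x44087  P=1,RW=1,US=1,PS=1
  ✓ 0x44962 (huge @L1)  — 2 lookups

Access #0 fault: NONE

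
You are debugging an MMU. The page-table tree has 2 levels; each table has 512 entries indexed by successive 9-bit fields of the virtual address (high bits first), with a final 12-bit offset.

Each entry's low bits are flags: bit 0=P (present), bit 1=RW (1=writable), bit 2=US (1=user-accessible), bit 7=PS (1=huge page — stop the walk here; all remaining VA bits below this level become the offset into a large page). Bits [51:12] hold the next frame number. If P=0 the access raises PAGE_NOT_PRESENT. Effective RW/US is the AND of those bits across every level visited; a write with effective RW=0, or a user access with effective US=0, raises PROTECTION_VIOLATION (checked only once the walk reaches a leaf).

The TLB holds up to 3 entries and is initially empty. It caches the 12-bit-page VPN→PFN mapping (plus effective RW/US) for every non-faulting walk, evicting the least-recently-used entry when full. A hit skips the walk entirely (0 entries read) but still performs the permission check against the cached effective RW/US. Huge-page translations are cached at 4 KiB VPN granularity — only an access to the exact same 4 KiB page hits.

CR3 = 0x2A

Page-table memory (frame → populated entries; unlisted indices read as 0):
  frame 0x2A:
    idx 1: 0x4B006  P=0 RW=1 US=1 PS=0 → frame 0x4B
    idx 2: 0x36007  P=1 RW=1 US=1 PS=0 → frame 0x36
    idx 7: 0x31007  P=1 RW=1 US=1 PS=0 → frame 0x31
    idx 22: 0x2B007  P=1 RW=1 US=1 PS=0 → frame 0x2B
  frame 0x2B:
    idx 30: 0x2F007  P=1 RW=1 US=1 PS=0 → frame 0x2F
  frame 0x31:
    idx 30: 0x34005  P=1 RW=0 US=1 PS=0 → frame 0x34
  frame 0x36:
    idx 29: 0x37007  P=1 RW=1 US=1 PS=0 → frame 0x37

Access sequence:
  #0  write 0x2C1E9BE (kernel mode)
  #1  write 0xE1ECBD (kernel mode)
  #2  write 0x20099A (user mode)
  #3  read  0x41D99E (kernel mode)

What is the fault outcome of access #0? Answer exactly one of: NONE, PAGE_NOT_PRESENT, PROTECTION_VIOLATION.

Per-access translation:
#0 VA=0x2C1E9BE (w,kernel):
  [0] read 0x2A idx=22: raw=0x2B007 flags P=1 W=1 U=1 S=0
  [1] read 0x2B idx=30: raw=0x2F007 flags P=1 W=1 U=1 S=0
  → PA=0x2F9BE  (2 entries read)
#1 VA=0xE1ECBD (w,kernel):
  [0] read 0x2A idx=7: raw=0x31007 flags P=1 W=1 U=1 S=0
  [1] read 0x31 idx=30: raw=0x34005 flags P=1 W=0 U=1 S=0
  ✗ PROTECTION_VIOLATION  [2 reads]
#2 VA=0x20099A (w,user):
  [0] read 0x2A idx=1: raw=0x4B006 flags P=0 W=1 U=1 S=0
  ✗ PAGE_NOT_PRESENT  [1 reads]
#3 VA=0x41D99E (r,kernel):
  [0] read 0x2A idx=2: raw=0x36007 flags P=1 W=1 U=1 S=0
  [1] read 0x36 idx=29: raw=0x37007 flags P=1 W=1 U=1 S=0
  → PA=0x3799E  (2 entries read)

Access #0 fault: NONE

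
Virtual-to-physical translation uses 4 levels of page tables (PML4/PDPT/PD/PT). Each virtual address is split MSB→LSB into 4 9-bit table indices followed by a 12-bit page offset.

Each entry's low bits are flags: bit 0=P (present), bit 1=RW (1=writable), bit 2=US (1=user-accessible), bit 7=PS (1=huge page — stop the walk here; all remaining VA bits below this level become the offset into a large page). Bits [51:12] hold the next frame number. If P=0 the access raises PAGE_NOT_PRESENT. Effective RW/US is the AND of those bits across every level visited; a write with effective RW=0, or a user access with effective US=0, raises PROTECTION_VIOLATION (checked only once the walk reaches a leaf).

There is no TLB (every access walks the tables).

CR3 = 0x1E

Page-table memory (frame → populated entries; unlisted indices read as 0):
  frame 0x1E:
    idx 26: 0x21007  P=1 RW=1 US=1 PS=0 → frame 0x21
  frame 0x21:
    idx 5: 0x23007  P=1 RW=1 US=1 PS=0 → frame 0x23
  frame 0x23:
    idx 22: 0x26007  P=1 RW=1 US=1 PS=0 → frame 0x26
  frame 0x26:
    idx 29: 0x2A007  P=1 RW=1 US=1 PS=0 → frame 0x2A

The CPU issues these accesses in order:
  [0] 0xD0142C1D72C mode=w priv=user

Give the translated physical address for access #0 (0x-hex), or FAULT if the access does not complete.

Per-access translation:
#0 VA=0xD0142C1D72C (w,user):
  L0 @0x1E[26] → 0x21007  P=1,RW=1,US=1,PS=0
  L1 @0x21[5] → 0x23007  P=1,RW=1,US=1,PS=0
  L2 @0x23[22] → 0x26007  P=1,RW=1,US=1,PS=0
  L3 @0x26[29] → 0x2A007  P=1,RW=1,US=1,PS=0
  → PA=0x2A72C  (4 entries read)

Access #0 PA: 0x2A72C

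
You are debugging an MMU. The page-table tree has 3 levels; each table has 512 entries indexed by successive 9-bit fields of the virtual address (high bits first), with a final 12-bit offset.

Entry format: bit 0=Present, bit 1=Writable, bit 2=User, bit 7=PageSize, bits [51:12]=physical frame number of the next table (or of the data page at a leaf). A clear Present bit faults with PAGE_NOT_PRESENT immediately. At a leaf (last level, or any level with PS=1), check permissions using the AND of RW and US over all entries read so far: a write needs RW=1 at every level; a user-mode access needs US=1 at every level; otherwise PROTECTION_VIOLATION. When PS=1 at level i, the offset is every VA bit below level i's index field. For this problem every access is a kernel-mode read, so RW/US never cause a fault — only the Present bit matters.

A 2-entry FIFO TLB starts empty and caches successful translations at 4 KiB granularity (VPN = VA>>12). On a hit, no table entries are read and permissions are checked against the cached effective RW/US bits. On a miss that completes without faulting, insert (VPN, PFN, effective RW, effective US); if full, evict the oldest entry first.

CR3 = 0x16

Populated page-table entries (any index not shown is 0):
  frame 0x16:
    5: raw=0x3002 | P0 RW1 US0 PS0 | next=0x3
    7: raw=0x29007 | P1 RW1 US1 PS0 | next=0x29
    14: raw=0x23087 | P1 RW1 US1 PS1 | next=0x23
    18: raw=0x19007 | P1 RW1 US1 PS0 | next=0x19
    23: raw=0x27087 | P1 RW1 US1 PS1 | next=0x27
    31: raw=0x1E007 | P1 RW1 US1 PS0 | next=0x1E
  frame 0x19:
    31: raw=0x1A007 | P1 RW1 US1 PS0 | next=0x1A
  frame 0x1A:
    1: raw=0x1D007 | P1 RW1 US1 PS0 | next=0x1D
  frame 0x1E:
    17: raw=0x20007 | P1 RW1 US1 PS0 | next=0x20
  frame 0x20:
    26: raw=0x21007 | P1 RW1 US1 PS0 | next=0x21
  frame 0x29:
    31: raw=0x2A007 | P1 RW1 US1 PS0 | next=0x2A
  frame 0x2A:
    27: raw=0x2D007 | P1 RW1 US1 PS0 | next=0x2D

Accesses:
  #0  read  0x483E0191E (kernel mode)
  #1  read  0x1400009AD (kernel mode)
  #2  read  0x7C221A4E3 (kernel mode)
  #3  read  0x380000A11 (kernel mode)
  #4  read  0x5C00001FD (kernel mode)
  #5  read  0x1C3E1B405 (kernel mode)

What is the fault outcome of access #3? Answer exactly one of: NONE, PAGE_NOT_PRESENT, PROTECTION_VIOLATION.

Per-access translation:
#0 VA=0x483E0191E (r,kernel):
  L0: frame=0x16 idx=18 entry=0x19007 [P=1 RW=1 US=1 PS=0]
  L1: frame=0x19 idx=31 entry=0x1A007 [P=1 RW=1 US=1 PS=0]
  L2: frame=0x1A idx=1 entry=0x1D007 [P=1 RW=1 US=1 PS=0]
  ⇒ phys 0x1D91E  [3 reads]
#1 VA=0x1400009AD (r,kernel):
  L0: frame=0x16 idx=5 entry=0x3002 [P=0 RW=1 US=0 PS=0]
  → PAGE_NOT_PRESENT  (1 entries read)
#2 VA=0x7C221A4E3 (r,kernel):
  L0: frame=0x16 idx=31 entry=0x1E007 [P=1 RW=1 US=1 PS=0]
  L1: frame=0x1E idx=17 entry=0x20007 [P=1 RW=1 US=1 PS=0]
  L2: frame=0x20 idx=26 entry=0x21007 [P=1 RW=1 US=1 PS=0]
  ⇒ phys 0x214E3  [3 reads]
#3 VA=0x380000A11 (r,kernel):
  L0: frame=0x16 idx=14 entry=0x23087 [P=1 RW=1 US=1 PS=1]
  ⇒ phys 0x23A11 (huge @L0)  [1 reads]
#4 VA=0x5C00001FD (r,kernel):
  L0: frame=0x16 idx=23 entry=0x27087 [P=1 RW=1 US=1 PS=1]
  ⇒ phys 0x271FD (huge @L0)  [1 reads]
#5 VA=0x1C3E1B405 (r,kernel):
  L0: frame=0x16 idx=7 entry=0x29007 [P=1 RW=1 US=1 PS=0]
  L1: frame=0x29 idx=31 entry=0x2A007 [P=1 RW=1 US=1 PS=0]
  L2: frame=0x2A idx=27 entry=0x2D007 [P=1 RW=1 US=1 PS=0]
  ⇒ phys 0x2D405  [3 reads]

Access #3 fault: NONE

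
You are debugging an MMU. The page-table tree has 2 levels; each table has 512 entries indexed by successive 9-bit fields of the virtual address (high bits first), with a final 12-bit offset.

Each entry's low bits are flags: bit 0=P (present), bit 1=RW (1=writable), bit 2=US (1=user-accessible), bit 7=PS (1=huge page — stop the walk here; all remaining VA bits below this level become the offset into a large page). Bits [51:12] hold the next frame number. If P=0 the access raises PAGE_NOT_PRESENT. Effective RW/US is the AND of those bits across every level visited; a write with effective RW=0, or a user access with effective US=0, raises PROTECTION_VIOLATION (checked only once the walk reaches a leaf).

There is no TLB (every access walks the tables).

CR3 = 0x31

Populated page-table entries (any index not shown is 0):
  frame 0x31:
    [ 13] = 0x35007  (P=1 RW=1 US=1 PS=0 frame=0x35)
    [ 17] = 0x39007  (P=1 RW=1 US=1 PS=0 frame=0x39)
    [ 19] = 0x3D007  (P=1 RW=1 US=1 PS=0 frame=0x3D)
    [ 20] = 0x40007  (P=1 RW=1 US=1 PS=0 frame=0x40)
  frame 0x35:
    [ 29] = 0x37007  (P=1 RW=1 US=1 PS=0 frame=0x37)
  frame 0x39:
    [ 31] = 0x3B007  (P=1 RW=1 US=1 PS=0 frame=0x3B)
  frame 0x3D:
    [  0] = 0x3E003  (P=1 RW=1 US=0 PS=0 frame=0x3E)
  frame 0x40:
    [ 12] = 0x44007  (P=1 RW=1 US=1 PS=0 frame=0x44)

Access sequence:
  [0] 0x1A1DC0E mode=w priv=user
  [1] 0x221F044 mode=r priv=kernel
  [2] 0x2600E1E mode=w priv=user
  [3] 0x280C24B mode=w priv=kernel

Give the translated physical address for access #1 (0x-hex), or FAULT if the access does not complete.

Per-access translation:
#0 VA=0x1A1DC0E (w,user):
  L0 @0x31[13] → 0x35007  P=1,RW=1,US=1,PS=0
  L1 @0x35[29] → 0x37007  P=1,RW=1,US=1,PS=0
  → PA=0x37C0E  (2 entries read)
#1 VA=0x221F044 (r,kernel):
  L0 @0x31[17] → 0x39007  P=1,RW=1,US=1,PS=0
  L1 @0x39[31] → 0x3B007  P=1,RW=1,US=1,PS=0
  → PA=0x3B044  (2 entries read)
#2 VA=0x2600E1E (w,user):
  L0 @0x31[19] → 0x3D007  P=1,RW=1,US=1,PS=0
  L1 @0x3D[0] → 0x3E003  P=1,RW=1,US=0,PS=0
  ✗ PROTECTION_VIOLATION  [2 reads]
#3 VA=0x280C24B (w,kernel):
  L0 @0x31[20] → 0x40007  P=1,RW=1,US=1,PS=0
  L1 @0x40[12] → 0x44007  P=1,RW=1,US=1,PS=0
  → PA=0x4424B  (2 entries read)

Access #1 PA: 0x3B044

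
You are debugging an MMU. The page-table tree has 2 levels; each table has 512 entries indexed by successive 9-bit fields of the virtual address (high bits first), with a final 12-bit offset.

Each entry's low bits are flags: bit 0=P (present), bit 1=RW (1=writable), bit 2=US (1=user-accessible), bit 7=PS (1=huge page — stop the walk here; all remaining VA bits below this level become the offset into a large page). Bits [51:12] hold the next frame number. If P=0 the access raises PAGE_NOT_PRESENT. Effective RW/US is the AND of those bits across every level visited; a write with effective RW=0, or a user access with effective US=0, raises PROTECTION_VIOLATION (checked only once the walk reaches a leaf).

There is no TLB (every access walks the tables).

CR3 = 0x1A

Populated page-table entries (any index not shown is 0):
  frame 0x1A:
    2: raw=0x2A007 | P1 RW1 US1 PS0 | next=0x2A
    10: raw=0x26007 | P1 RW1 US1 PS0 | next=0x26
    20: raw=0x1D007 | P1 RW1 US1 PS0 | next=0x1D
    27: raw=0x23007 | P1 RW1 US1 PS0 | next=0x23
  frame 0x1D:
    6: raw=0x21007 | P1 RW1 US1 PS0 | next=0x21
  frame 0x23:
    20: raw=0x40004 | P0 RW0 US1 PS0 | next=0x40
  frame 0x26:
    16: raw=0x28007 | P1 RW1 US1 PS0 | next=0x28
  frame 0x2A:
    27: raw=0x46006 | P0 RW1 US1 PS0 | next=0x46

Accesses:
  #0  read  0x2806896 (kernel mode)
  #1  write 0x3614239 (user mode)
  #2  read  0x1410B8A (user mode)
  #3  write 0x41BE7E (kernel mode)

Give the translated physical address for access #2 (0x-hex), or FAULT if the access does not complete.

Walk each access:
#0 VA=0x2806896 (r,kernel):
  L0 @0x1A[20] → 0x1D007  P=1,RW=1,US=1,PS=0
  L1 @0x1D[6] → 0x21007  P=1,RW=1,US=1,PS=0
  ✓ 0x21896  — 2 lookups
#1 VA=0x3614239 (w,user):
  L0 @0x1A[27] → 0x23007  P=1,RW=1,US=1,PS=0
  L1 @0x23[20] → 0x40004  P=0,RW=0,US=1,PS=0
  → PAGE_NOT_PRESENT  (2 entries read)
#2 VA=0x1410B8A (r,user):
  L0 @0x1A[10] → 0x26007  P=1,RW=1,US=1,PS=0
  L1 @0x26[16] → 0x28007  P=1,RW=1,US=1,PS=0
  ✓ 0x28B8A  — 2 lookups
#3 VA=0x41BE7E (w,kernel):
  L0 @0x1A[2] → 0x2A007  P=1,RW=1,US=1,PS=0
  L1 @0x2A[27] → 0x46006  P=0,RW=1,US=1,PS=0
  → PAGE_NOT_PRESENT  (2 entries read)

Access #2 PA: 0x28B8A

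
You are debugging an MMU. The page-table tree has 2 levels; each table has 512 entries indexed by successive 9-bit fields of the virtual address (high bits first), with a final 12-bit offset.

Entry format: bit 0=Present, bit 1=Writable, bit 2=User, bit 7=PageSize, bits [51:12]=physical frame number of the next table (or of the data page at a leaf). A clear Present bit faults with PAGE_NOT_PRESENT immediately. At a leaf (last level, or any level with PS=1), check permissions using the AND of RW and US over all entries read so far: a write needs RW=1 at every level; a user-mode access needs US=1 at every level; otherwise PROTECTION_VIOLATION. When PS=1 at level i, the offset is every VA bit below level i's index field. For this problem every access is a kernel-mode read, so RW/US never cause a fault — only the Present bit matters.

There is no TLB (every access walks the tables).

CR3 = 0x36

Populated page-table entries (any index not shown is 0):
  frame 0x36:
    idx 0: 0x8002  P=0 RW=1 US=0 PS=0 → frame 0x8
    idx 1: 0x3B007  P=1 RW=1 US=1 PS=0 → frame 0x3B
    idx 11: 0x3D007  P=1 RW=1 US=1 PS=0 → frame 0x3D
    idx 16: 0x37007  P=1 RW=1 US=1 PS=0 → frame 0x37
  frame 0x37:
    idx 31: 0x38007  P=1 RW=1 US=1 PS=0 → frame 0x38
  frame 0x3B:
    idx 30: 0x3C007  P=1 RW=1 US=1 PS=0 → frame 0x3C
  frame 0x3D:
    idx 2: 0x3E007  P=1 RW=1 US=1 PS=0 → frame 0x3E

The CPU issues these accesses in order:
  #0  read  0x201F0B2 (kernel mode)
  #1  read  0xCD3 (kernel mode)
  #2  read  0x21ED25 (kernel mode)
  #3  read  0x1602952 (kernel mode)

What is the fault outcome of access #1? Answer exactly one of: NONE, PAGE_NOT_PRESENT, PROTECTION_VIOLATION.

Walk each access:
#0 VA=0x201F0B2 (r,kernel):
  lvl0: tbl 0x36, slot 16 ⇒ 0x37007 (P1/RW1/US1/PS0)
  lvl1: tbl 0x37, slot 31 ⇒ 0x38007 (P1/RW1/US1/PS0)
  ✓ 0x380B2  — 2 lookups
#1 VA=0xCD3 (r,kernel):
  lvl0: tbl 0x36, slot 0 ⇒ 0x8002 (P0/RW1/US0/PS0)
  ⇒ fault: PAGE_NOT_PRESENT  — 1 lookups
#2 VA=0x21ED25 (r,kernel):
  lvl0: tbl 0x36, slot 1 ⇒ 0x3B007 (P1/RW1/US1/PS0)
  lvl1: tbl 0x3B, slot 30 ⇒ 0x3C007 (P1/RW1/US1/PS0)
  ✓ 0x3CD25  — 2 lookups
#3 VA=0x1602952 (r,kernel):
  lvl0: tbl 0x36, slot 11 ⇒ 0x3D007 (P1/RW1/US1/PS0)
  lvl1: tbl 0x3D, slot 2 ⇒ 0x3E007 (P1/RW1/US1/PS0)
  ✓ 0x3E952  — 2 lookups

Access #1 fault: PAGE_NOT_PRESENT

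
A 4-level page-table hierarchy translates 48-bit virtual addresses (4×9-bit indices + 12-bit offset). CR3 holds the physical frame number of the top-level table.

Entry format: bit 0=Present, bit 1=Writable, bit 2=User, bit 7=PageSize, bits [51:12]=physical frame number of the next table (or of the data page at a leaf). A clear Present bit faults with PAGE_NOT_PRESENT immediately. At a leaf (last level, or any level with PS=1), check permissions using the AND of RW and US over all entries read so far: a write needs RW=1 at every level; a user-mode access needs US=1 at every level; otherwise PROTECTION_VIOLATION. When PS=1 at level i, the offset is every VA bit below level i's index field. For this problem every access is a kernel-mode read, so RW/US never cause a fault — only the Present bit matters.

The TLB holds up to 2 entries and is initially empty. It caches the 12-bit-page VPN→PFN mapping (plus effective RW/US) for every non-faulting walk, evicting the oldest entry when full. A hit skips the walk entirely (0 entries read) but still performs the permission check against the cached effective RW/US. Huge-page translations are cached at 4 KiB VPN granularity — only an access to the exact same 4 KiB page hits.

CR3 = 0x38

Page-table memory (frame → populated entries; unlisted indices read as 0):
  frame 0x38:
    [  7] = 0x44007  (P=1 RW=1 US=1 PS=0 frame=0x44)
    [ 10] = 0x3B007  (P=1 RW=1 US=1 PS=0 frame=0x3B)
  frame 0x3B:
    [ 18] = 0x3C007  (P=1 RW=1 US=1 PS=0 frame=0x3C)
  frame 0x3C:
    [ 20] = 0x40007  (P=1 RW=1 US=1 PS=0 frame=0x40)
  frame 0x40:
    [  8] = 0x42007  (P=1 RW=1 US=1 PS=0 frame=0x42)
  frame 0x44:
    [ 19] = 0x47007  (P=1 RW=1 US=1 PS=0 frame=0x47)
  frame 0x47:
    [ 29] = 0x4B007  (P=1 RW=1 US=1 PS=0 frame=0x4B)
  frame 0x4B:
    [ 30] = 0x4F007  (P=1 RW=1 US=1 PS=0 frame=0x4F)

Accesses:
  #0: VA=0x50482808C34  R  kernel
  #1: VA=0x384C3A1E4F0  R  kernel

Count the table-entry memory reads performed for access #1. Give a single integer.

Trace:
#0 VA=0x50482808C34 (r,kernel):
  lvl0: tbl 0x38, slot 10 ⇒ 0x3B007 (P1/RW1/US1/PS0)
  lvl1: tbl 0x3B, slot 18 ⇒ 0x3C007 (P1/RW1/US1/PS0)
  lvl2: tbl 0x3C, slot 20 ⇒ 0x40007 (P1/RW1/US1/PS0)
  lvl3: tbl 0x40, slot 8 ⇒ 0x42007 (P1/RW1/US1/PS0)
  → PA=0x42C34  (4 entries read)
#1 VA=0x384C3A1E4F0 (r,kernel):
  lvl0: tbl 0x38, slot 7 ⇒ 0x44007 (P1/RW1/US1/PS0)
  lvl1: tbl 0x44, slot 19 ⇒ 0x47007 (P1/RW1/US1/PS0)
  lvl2: tbl 0x47, slot 29 ⇒ 0x4B007 (P1/RW1/US1/PS0)
  lvl3: tbl 0x4B, slot 30 ⇒ 0x4F007 (P1/RW1/US1/PS0)
  → PA=0x4F4F0  (4 entries read)

Entries read for #1: 4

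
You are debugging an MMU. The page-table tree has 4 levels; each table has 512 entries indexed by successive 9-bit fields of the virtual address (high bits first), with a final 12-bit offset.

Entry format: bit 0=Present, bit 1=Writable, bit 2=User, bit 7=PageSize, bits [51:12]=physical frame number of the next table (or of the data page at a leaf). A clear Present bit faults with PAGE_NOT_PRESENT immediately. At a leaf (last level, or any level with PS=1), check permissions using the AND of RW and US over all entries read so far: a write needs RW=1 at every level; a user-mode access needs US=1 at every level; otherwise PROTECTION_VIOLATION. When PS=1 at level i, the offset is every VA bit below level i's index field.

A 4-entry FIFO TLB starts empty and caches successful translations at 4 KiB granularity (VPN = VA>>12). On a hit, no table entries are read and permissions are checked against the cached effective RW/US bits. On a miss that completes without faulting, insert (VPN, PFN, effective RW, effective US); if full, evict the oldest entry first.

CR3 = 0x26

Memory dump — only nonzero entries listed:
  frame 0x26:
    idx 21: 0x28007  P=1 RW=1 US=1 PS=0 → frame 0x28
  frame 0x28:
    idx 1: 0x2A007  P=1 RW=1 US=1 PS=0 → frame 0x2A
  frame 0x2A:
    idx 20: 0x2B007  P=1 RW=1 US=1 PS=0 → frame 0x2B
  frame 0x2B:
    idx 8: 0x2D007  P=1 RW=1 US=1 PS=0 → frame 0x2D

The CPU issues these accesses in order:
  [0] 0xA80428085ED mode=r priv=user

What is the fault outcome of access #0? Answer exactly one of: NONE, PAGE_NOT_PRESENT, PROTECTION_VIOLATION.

Per-access translation:
#0 VA=0xA80428085ED (r,user):
  lvl0: tbl 0x26, slot 21 ⇒ 0x28007 (P1/RW1/US1/PS0)
  lvl1: tbl 0x28, slot 1 ⇒ 0x2A007 (P1/RW1/US1/PS0)
  lvl2: tbl 0x2A, slot 20 ⇒ 0x2B007 (P1/RW1/US1/PS0)
  lvl3: tbl 0x2B, slot 8 ⇒ 0x2D007 (P1/RW1/US1/PS0)
  → PA=0x2D5ED  (4 entries read)

Access #0 fault: NONE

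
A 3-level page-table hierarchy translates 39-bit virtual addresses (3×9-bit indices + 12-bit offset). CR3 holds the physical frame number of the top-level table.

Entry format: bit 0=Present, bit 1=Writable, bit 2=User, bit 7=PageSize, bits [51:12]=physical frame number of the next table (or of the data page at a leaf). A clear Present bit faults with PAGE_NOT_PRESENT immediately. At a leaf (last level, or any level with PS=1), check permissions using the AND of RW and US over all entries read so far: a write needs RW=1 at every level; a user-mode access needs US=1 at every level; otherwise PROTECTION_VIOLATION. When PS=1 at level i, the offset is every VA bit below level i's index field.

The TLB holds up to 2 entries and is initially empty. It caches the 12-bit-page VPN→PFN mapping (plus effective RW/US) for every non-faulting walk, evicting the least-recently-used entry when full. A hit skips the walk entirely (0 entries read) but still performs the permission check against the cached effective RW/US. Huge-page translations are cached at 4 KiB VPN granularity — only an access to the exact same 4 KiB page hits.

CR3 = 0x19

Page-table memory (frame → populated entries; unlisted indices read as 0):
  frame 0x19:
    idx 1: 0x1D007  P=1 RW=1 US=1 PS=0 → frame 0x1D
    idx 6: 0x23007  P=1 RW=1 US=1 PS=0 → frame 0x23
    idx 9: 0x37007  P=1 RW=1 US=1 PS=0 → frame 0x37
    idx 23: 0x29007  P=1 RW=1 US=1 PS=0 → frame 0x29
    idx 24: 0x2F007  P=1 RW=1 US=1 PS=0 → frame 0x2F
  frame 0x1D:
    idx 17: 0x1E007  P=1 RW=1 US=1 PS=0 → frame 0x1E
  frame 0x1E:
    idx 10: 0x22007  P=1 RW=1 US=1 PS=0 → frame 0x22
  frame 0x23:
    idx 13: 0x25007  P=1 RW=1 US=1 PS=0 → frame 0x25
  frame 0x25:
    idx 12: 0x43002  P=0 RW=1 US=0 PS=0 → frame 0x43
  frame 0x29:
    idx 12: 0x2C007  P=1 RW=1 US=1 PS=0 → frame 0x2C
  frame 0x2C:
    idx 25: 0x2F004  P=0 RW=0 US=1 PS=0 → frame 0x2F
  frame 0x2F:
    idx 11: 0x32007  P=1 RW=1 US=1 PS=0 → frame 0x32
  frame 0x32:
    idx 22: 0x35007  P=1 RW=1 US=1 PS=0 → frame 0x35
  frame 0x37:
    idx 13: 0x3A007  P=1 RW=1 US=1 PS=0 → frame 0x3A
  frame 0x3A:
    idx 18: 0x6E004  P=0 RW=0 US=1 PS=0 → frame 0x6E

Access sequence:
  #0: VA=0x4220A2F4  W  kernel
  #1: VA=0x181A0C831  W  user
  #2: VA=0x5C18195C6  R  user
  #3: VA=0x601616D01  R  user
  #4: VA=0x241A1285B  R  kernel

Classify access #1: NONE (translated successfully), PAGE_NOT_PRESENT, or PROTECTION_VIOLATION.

Walk each access:
#0 VA=0x4220A2F4 (w,kernel):
  L0: frame=0x19 idx=1 entry=0x1D007 [P=1 RW=1 US=1 PS=0]
  L1: frame=0x1D idx=17 entry=0x1E007 [P=1 RW=1 US=1 PS=0]
  L2: frame=0x1E idx=10 entry=0x22007 [P=1 RW=1 US=1 PS=0]
  → PA=0x222F4  (3 entries read)
#1 VA=0x181A0C831 (w,user):
  L0: frame=0x19 idx=6 entry=0x23007 [P=1 RW=1 US=1 PS=0]
  L1: frame=0x23 idx=13 entry=0x25007 [P=1 RW=1 US=1 PS=0]
  L2: frame=0x25 idx=12 entry=0x43002 [P=0 RW=1 US=0 PS=0]
  ✗ PAGE_NOT_PRESENT  [3 reads]
#2 VA=0x5C18195C6 (r,user):
  L0: frame=0x19 idx=23 entry=0x29007 [P=1 RW=1 US=1 PS=0]
  L1: frame=0x29 idx=12 entry=0x2C007 [P=1 RW=1 US=1 PS=0]
  L2: frame=0x2C idx=25 entry=0x2F004 [P=0 RW=0 US=1 PS=0]
  ✗ PAGE_NOT_PRESENT  [3 reads]
#3 VA=0x601616D01 (r,user):
  L0: frame=0x19 idx=24 entry=0x2F007 [P=1 RW=1 US=1 PS=0]
  L1: frame=0x2F idx=11 entry=0x32007 [P=1 RW=1 US=1 PS=0]
  L2: frame=0x32 idx=22 entry=0x35007 [P=1 RW=1 US=1 PS=0]
  → PA=0x35D01  (3 entries read)
#4 VA=0x241A1285B (r,kernel):
  L0: frame=0x19 idx=9 entry=0x37007 [P=1 RW=1 US=1 PS=0]
  L1: frame=0x37 idx=13 entry=0x3A007 [P=1 RW=1 US=1 PS=0]
  L2: frame=0x3A idx=18 entry=0x6E004 [P=0 RW=0 US=1 PS=0]
  ✗ PAGE_NOT_PRESENT  [3 reads]

Access #1 fault: PAGE_NOT_PRESENT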